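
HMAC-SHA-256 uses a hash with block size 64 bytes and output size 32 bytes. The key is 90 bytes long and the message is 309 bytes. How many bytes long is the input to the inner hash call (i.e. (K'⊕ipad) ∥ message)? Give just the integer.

373

Key is 90 > 64 bytes, so it is hashed to 32 bytes then zero-padded to 64: |K'| = 64.
Inner input = (K'⊕ipad) ∥ m → 64 + 309 = 373 bytes.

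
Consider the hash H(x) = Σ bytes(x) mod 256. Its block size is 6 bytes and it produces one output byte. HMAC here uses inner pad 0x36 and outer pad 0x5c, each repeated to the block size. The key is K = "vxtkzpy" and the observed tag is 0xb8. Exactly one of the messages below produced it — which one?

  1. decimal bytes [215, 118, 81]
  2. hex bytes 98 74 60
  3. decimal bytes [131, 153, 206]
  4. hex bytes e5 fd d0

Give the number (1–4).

2

Key "vxtkzpy" = 76 78 74 6b 7a 70 79 is 7 bytes > B = 6, so hash it first: H(key) = 30, then zero-pad to 6 bytes: K' = 30 00 00 00 00 00.
K' ⊕ ipad = 06 36 36 36 36 36; K' ⊕ opad = 6c 5c 5c 5c 5c 5c.
m1: inner = H(06 36 36 36 36 36 d7 76 51) = b2; tag = H(6c 5c 5c 5c 5c 5c b2) = ea
m2: inner = H(06 36 36 36 36 36 98 74 60) = 80; tag = H(6c 5c 5c 5c 5c 5c 80) = b8 ← matches
m3: inner = H(06 36 36 36 36 36 83 99 ce) = fe; tag = H(6c 5c 5c 5c 5c 5c fe) = 36
m4: inner = H(06 36 36 36 36 36 e5 fd d0) = c6; tag = H(6c 5c 5c 5c 5c 5c c6) = fe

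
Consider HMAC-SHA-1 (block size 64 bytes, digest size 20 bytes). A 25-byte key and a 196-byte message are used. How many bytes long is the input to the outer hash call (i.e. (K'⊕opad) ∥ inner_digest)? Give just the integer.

84

Key is 25 ≤ 64 bytes, zero-padded: |K'| = 64.
Outer input = (K'⊕opad) ∥ H(inner) → 64 + 20 = 84 bytes.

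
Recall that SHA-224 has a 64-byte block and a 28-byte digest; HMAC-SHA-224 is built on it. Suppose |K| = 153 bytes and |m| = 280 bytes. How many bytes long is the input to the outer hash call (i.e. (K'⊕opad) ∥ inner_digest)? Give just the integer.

92

Key is 153 > 64 bytes, so it is hashed to 28 bytes then zero-padded to 64: |K'| = 64.
Outer input = (K'⊕opad) ∥ H(inner) → 64 + 28 = 92 bytes.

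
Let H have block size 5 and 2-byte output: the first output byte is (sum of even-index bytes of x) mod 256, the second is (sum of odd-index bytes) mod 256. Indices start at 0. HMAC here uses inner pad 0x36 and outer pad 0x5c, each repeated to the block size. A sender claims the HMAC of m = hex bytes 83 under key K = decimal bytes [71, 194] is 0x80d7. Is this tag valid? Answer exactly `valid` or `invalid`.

valid

Key decimal bytes [71, 194] = 47 c2 is 2 bytes ≤ B = 5; zero-pad to 5 bytes: K' = 47 c2 00 00 00.
K' ⊕ ipad = 71 f4 36 36 36; K' ⊕ opad = 1b 9e 5c 5c 5c.
Inner hash: even-index sum = 221 mod 256 = 221; odd-index sum = 429 mod 256 = 173 → dd ad.
Outer hash (recomputed tag): even-index sum = 384 mod 256 = 128; odd-index sum = 471 mod 256 = 215 → 80 d7.
Recomputed tag = 80d7; claimed = 80d7 → match.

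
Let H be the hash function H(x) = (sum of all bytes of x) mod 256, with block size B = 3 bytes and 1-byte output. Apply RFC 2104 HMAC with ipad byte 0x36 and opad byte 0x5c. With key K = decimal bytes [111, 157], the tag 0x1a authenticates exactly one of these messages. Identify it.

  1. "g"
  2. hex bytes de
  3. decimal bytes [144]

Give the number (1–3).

Key decimal bytes [111, 157] = 6f 9d is 2 bytes ≤ B = 3; zero-pad to 3 bytes: K' = 6f 9d 00.
K' ⊕ ipad = 59 ab 36; K' ⊕ opad = 33 c1 5c.
m1: inner = H(59 ab 36 67) = a1; tag = H(33 c1 5c a1) = f1
m2: inner = H(59 ab 36 de) = 18; tag = H(33 c1 5c 18) = 68
m3: inner = H(59 ab 36 90) = ca; tag = H(33 c1 5c ca) = 1a ← matches

3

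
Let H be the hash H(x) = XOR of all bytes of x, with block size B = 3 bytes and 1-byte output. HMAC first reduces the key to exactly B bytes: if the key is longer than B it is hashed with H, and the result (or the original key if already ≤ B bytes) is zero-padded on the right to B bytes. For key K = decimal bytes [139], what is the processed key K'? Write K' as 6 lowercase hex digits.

8b0000

Key decimal bytes [139] = 8b is 1 byte ≤ B = 3; zero-pad to 3 bytes: K' = 8b 00 00.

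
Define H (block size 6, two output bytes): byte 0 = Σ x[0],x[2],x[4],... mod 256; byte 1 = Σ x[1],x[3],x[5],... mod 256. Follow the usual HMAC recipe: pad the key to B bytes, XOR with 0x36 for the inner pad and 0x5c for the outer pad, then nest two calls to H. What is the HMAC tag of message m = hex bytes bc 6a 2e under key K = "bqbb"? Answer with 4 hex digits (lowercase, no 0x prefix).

a002

Key "bqbb" = 62 71 62 62 is 4 bytes ≤ B = 6; zero-pad to 6 bytes: K' = 62 71 62 62 00 00.
K' ⊕ ipad = 54 47 54 54 36 36.  K' ⊕ opad = 3e 2d 3e 3e 5c 5c.
Inner input = (K'⊕ipad) ∥ m = 54 47 54 54 36 36 ∥ bc 6a 2e.
Inner hash: even-index sum = 456 mod 256 = 200; odd-index sum = 315 mod 256 = 59 → c8 3b.
Outer input = (K'⊕opad) ∥ inner = 3e 2d 3e 3e 5c 5c ∥ c8 3b.
Outer hash (tag): even-index sum = 416 mod 256 = 160; odd-index sum = 258 mod 256 = 2 → a0 02.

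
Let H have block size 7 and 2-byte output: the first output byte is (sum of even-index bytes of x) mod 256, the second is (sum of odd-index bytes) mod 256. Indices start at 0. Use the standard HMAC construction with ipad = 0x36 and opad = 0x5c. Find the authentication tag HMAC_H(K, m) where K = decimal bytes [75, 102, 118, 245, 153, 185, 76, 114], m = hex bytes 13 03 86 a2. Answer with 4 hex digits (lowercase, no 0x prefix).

c369

Key decimal bytes [75, 102, 118, 245, 153, 185, 76, 114] = 4b 66 76 f5 99 b9 4c 72 is 8 bytes > B = 7, so hash it first: H(key) = a6 86, then zero-pad to 7 bytes: K' = a6 86 00 00 00 00 00.
K' ⊕ ipad = 90 b0 36 36 36 36 36.  K' ⊕ opad = fa da 5c 5c 5c 5c 5c.
Inner input = (K'⊕ipad) ∥ m = 90 b0 36 36 36 36 36 ∥ 13 03 86 a2.
Inner hash: even-index sum = 471 mod 256 = 215; odd-index sum = 437 mod 256 = 181 → d7 b5.
Outer input = (K'⊕opad) ∥ inner = fa da 5c 5c 5c 5c 5c ∥ d7 b5.
Outer hash (tag): even-index sum = 707 mod 256 = 195; odd-index sum = 617 mod 256 = 105 → c3 69.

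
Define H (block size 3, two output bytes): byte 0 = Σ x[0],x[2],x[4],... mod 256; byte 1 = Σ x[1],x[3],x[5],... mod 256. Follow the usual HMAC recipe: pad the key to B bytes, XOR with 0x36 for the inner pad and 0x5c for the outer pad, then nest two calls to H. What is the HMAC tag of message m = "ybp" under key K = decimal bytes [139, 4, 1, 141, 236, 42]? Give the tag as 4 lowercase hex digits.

Key decimal bytes [139, 4, 1, 141, 236, 42] = 8b 04 01 8d ec 2a is 6 bytes > B = 3, so hash it first: H(key) = 78 bb, then zero-pad to 3 bytes: K' = 78 bb 00.
K' ⊕ ipad = 4e 8d 36.  K' ⊕ opad = 24 e7 5c.
Inner input = (K'⊕ipad) ∥ m = 4e 8d 36 ∥ 79 62 70.
Inner hash: even-index sum = 230 mod 256 = 230; odd-index sum = 374 mod 256 = 118 → e6 76.
Outer input = (K'⊕opad) ∥ inner = 24 e7 5c ∥ e6 76.
Outer hash (tag): even-index sum = 246 mod 256 = 246; odd-index sum = 461 mod 256 = 205 → f6 cd.

f6cd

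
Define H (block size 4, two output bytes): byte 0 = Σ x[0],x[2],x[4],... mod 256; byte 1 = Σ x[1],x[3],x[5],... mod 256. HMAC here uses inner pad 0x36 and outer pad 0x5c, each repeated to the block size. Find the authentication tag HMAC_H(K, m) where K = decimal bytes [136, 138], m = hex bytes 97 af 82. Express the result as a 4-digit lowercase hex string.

Key decimal bytes [136, 138] = 88 8a is 2 bytes ≤ B = 4; zero-pad to 4 bytes: K' = 88 8a 00 00.
K' ⊕ ipad = be bc 36 36.  K' ⊕ opad = d4 d6 5c 5c.
Inner input = (K'⊕ipad) ∥ m = be bc 36 36 ∥ 97 af 82.
Inner hash: even-index sum = 525 mod 256 = 13; odd-index sum = 417 mod 256 = 161 → 0d a1.
Outer input = (K'⊕opad) ∥ inner = d4 d6 5c 5c ∥ 0d a1.
Outer hash (tag): even-index sum = 317 mod 256 = 61; odd-index sum = 467 mod 256 = 211 → 3d d3.

3dd3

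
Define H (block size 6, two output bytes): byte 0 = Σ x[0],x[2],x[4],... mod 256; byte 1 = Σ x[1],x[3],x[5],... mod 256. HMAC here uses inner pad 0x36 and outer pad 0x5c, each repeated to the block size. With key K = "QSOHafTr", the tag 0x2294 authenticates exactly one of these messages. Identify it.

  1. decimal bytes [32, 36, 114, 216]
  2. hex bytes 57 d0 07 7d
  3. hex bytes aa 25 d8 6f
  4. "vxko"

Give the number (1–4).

1

Key "QSOHafTr" = 51 53 4f 48 61 66 54 72 is 8 bytes > B = 6, so hash it first: H(key) = 55 73, then zero-pad to 6 bytes: K' = 55 73 00 00 00 00.
K' ⊕ ipad = 63 45 36 36 36 36; K' ⊕ opad = 09 2f 5c 5c 5c 5c.
m1: inner = H(63 45 36 36 36 36 20 24 72 d8) = 61 ad; tag = H(09 2f 5c 5c 5c 5c 61 ad) = 2294 ← matches
m2: inner = H(63 45 36 36 36 36 57 d0 07 7d) = 2d fe; tag = H(09 2f 5c 5c 5c 5c 2d fe) = eee5
m3: inner = H(63 45 36 36 36 36 aa 25 d8 6f) = 51 45; tag = H(09 2f 5c 5c 5c 5c 51 45) = 122c
m4: inner = H(63 45 36 36 36 36 76 78 6b 6f) = b0 98; tag = H(09 2f 5c 5c 5c 5c b0 98) = 717f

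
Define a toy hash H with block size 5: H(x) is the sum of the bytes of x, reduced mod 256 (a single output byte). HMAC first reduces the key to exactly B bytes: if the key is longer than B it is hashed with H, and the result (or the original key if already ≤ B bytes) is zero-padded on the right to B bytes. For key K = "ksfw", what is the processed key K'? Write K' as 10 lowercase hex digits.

6b73667700

Key "ksfw" = 6b 73 66 77 is 4 bytes ≤ B = 5; zero-pad to 5 bytes: K' = 6b 73 66 77 00.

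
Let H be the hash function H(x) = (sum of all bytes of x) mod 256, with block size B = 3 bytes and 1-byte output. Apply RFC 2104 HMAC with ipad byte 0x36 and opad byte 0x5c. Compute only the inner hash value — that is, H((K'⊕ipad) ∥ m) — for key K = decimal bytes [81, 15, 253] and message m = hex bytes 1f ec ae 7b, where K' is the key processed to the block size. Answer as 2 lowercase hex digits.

9f

Key decimal bytes [81, 15, 253] = 51 0f fd is exactly B = 3 bytes: K' = 51 0f fd.
K' ⊕ ipad = 67 39 cb.
Inner input = 67 39 cb ∥ 1f ec ae 7b.
Inner hash: sum = 103+57+203+31+236+174+123 = 927; mod 256 = 159 → 9f.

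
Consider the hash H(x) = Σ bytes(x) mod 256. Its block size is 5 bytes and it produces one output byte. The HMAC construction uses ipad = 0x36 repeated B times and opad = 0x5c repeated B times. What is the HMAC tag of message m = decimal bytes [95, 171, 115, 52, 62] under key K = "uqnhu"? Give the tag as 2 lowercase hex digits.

Key "uqnhu" = 75 71 6e 68 75 is exactly B = 5 bytes: K' = 75 71 6e 68 75.
K' ⊕ ipad = 43 47 58 5e 43.  K' ⊕ opad = 29 2d 32 34 29.
Inner input = (K'⊕ipad) ∥ m = 43 47 58 5e 43 ∥ 5f ab 73 34 3e.
Inner hash: sum = 67+71+88+94+67+95+171+115+52+62 = 882; mod 256 = 114 → 72.
Outer input = (K'⊕opad) ∥ inner = 29 2d 32 34 29 ∥ 72.
Outer hash (tag): sum = 41+45+50+52+41+114 = 343; mod 256 = 87 → 57.

57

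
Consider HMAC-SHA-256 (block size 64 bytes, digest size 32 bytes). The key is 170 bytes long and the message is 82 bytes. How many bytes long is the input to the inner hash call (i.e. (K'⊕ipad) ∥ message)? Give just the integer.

Key is 170 > 64 bytes, so it is hashed to 32 bytes then zero-padded to 64: |K'| = 64.
Inner input = (K'⊕ipad) ∥ m → 64 + 82 = 146 bytes.

146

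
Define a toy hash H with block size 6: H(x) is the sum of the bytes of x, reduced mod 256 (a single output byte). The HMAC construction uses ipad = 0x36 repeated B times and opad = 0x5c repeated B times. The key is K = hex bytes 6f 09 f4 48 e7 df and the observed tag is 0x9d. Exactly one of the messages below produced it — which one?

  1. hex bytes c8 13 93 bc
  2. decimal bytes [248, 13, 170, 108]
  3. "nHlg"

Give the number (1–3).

3

Key hex bytes 6f 09 f4 48 e7 df is exactly B = 6 bytes: K' = 6f 09 f4 48 e7 df.
K' ⊕ ipad = 59 3f c2 7e d1 e9; K' ⊕ opad = 33 55 a8 14 bb 83.
m1: inner = H(59 3f c2 7e d1 e9 c8 13 93 bc) = bc; tag = H(33 55 a8 14 bb 83 bc) = 3e
m2: inner = H(59 3f c2 7e d1 e9 f8 0d aa 6c) = ad; tag = H(33 55 a8 14 bb 83 ad) = 2f
m3: inner = H(59 3f c2 7e d1 e9 6e 48 6c 67) = 1b; tag = H(33 55 a8 14 bb 83 1b) = 9d ← matches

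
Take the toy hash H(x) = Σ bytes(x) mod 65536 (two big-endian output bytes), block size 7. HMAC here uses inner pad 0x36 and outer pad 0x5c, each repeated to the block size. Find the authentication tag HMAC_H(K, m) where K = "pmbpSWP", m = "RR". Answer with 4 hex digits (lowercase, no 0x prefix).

00fb

Key "pmbpSWP" = 70 6d 62 70 53 57 50 is exactly B = 7 bytes: K' = 70 6d 62 70 53 57 50.
K' ⊕ ipad = 46 5b 54 46 65 61 66.  K' ⊕ opad = 2c 31 3e 2c 0f 0b 0c.
Inner input = (K'⊕ipad) ∥ m = 46 5b 54 46 65 61 66 ∥ 52 52.
Inner hash: sum = 70+91+84+70+101+97+102+82+82 = 779 → 03 0b.
Outer input = (K'⊕opad) ∥ inner = 2c 31 3e 2c 0f 0b 0c ∥ 03 0b.
Outer hash (tag): sum = 44+49+62+44+15+11+12+3+11 = 251 → 00 fb.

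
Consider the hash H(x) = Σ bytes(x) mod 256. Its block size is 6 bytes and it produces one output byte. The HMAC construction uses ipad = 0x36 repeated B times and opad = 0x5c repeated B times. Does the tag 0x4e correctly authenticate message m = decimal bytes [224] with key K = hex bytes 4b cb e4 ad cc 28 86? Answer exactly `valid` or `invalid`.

valid

Key hex bytes 4b cb e4 ad cc 28 86 is 7 bytes > B = 6, so hash it first: H(key) = 21, then zero-pad to 6 bytes: K' = 21 00 00 00 00 00.
K' ⊕ ipad = 17 36 36 36 36 36; K' ⊕ opad = 7d 5c 5c 5c 5c 5c.
Inner hash: sum = 23+54+54+54+54+54+224 = 517; mod 256 = 5 → 05.
Outer hash (recomputed tag): sum = 125+92+92+92+92+92+5 = 590; mod 256 = 78 → 4e.
Recomputed tag = 4e; claimed = 4e → match.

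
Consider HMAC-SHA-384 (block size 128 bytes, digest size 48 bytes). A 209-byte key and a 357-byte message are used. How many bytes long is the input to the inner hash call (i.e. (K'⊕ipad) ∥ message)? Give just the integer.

485

Key is 209 > 128 bytes, so it is hashed to 48 bytes then zero-padded to 128: |K'| = 128.
Inner input = (K'⊕ipad) ∥ m → 128 + 357 = 485 bytes.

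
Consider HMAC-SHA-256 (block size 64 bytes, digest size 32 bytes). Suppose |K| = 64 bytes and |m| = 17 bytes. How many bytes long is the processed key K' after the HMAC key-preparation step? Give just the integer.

64

Key is 64 ≤ 64 bytes, zero-padded: |K'| = 64.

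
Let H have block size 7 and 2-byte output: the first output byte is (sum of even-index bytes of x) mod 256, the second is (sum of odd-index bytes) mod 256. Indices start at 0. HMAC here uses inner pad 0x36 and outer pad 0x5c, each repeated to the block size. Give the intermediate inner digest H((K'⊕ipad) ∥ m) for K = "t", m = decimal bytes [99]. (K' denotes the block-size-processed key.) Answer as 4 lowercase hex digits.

e405

Key "t" = 74 is 1 byte ≤ B = 7; zero-pad to 7 bytes: K' = 74 00 00 00 00 00 00.
K' ⊕ ipad = 42 36 36 36 36 36 36.
Inner input = 42 36 36 36 36 36 36 ∥ 63.
Inner hash: even-index sum = 228 mod 256 = 228; odd-index sum = 261 mod 256 = 5 → e4 05.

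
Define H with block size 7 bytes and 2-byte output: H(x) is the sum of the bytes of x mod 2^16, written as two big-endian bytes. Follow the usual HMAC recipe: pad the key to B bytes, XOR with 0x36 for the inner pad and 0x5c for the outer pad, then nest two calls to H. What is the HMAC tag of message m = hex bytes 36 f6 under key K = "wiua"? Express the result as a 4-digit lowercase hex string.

Key "wiua" = 77 69 75 61 is 4 bytes ≤ B = 7; zero-pad to 7 bytes: K' = 77 69 75 61 00 00 00.
K' ⊕ ipad = 41 5f 43 57 36 36 36.  K' ⊕ opad = 2b 35 29 3d 5c 5c 5c.
Inner input = (K'⊕ipad) ∥ m = 41 5f 43 57 36 36 36 ∥ 36 f6.
Inner hash: sum = 65+95+67+87+54+54+54+54+246 = 776 → 03 08.
Outer input = (K'⊕opad) ∥ inner = 2b 35 29 3d 5c 5c 5c ∥ 03 08.
Outer hash (tag): sum = 43+53+41+61+92+92+92+3+8 = 485 → 01 e5.

01e5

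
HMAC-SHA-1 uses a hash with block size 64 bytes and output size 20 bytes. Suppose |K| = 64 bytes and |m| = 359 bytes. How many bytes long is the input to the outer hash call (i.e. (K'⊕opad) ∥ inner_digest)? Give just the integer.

84

Key is 64 ≤ 64 bytes, zero-padded: |K'| = 64.
Outer input = (K'⊕opad) ∥ H(inner) → 64 + 20 = 84 bytes.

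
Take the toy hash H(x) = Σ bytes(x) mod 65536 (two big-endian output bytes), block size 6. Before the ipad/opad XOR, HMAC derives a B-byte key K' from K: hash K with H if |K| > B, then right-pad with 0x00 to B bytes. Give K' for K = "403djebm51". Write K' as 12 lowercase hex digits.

|K| = 10 > B = 6, so first hash the key.
H(K): sum = 52+48+51+100+106+101+98+109+53+49 = 767 → 02 ff.
Zero-pad H(K) = 02 ff to 6 bytes: K' = 02 ff 00 00 00 00.

02ff00000000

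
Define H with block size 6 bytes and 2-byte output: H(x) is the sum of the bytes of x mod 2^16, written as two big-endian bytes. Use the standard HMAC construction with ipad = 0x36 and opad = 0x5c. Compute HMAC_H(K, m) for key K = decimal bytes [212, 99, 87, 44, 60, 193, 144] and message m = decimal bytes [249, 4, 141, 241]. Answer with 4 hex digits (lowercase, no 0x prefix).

02e6

Key decimal bytes [212, 99, 87, 44, 60, 193, 144] = d4 63 57 2c 3c c1 90 is 7 bytes > B = 6, so hash it first: H(key) = 03 47, then zero-pad to 6 bytes: K' = 03 47 00 00 00 00.
K' ⊕ ipad = 35 71 36 36 36 36.  K' ⊕ opad = 5f 1b 5c 5c 5c 5c.
Inner input = (K'⊕ipad) ∥ m = 35 71 36 36 36 36 ∥ f9 04 8d f1.
Inner hash: sum = 53+113+54+54+54+54+249+4+141+241 = 1017 → 03 f9.
Outer input = (K'⊕opad) ∥ inner = 5f 1b 5c 5c 5c 5c ∥ 03 f9.
Outer hash (tag): sum = 95+27+92+92+92+92+3+249 = 742 → 02 e6.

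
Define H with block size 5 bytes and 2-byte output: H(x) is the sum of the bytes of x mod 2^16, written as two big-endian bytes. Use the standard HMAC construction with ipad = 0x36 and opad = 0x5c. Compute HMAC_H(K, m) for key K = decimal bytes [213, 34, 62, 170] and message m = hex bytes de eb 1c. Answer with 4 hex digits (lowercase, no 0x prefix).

Key decimal bytes [213, 34, 62, 170] = d5 22 3e aa is 4 bytes ≤ B = 5; zero-pad to 5 bytes: K' = d5 22 3e aa 00.
K' ⊕ ipad = e3 14 08 9c 36.  K' ⊕ opad = 89 7e 62 f6 5c.
Inner input = (K'⊕ipad) ∥ m = e3 14 08 9c 36 ∥ de eb 1c.
Inner hash: sum = 227+20+8+156+54+222+235+28 = 950 → 03 b6.
Outer input = (K'⊕opad) ∥ inner = 89 7e 62 f6 5c ∥ 03 b6.
Outer hash (tag): sum = 137+126+98+246+92+3+182 = 884 → 03 74.

0374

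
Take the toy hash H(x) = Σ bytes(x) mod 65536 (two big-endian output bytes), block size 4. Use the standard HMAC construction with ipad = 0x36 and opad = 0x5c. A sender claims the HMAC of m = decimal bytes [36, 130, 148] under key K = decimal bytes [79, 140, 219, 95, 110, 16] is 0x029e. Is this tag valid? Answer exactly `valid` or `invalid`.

invalid

Key decimal bytes [79, 140, 219, 95, 110, 16] = 4f 8c db 5f 6e 10 is 6 bytes > B = 4, so hash it first: H(key) = 02 93, then zero-pad to 4 bytes: K' = 02 93 00 00.
K' ⊕ ipad = 34 a5 36 36; K' ⊕ opad = 5e cf 5c 5c.
Inner hash: sum = 52+165+54+54+36+130+148 = 639 → 02 7f.
Outer hash (recomputed tag): sum = 94+207+92+92+2+127 = 614 → 02 66.
Recomputed tag = 0266; claimed = 029e → mismatch.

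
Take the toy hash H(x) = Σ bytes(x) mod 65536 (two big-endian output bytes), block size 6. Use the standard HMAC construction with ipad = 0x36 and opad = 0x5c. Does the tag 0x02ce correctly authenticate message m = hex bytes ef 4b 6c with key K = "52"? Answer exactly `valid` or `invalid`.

valid

Key "52" = 35 32 is 2 bytes ≤ B = 6; zero-pad to 6 bytes: K' = 35 32 00 00 00 00.
K' ⊕ ipad = 03 04 36 36 36 36; K' ⊕ opad = 69 6e 5c 5c 5c 5c.
Inner hash: sum = 3+4+54+54+54+54+239+75+108 = 645 → 02 85.
Outer hash (recomputed tag): sum = 105+110+92+92+92+92+2+133 = 718 → 02 ce.
Recomputed tag = 02ce; claimed = 02ce → match.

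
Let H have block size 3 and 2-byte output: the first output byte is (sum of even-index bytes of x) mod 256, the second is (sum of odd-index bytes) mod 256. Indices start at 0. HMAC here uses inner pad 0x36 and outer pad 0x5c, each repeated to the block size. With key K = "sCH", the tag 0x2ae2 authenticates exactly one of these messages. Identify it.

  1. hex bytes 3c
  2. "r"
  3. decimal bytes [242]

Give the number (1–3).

2

Key "sCH" = 73 43 48 is exactly B = 3 bytes: K' = 73 43 48.
K' ⊕ ipad = 45 75 7e; K' ⊕ opad = 2f 1f 14.
m1: inner = H(45 75 7e 3c) = c3 b1; tag = H(2f 1f 14 c3 b1) = f4e2
m2: inner = H(45 75 7e 72) = c3 e7; tag = H(2f 1f 14 c3 e7) = 2ae2 ← matches
m3: inner = H(45 75 7e f2) = c3 67; tag = H(2f 1f 14 c3 67) = aae2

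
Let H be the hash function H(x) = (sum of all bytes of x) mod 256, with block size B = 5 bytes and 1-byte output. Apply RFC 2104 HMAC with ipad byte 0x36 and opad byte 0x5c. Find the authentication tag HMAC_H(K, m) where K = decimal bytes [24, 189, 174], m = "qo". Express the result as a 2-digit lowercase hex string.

Key decimal bytes [24, 189, 174] = 18 bd ae is 3 bytes ≤ B = 5; zero-pad to 5 bytes: K' = 18 bd ae 00 00.
K' ⊕ ipad = 2e 8b 98 36 36.  K' ⊕ opad = 44 e1 f2 5c 5c.
Inner input = (K'⊕ipad) ∥ m = 2e 8b 98 36 36 ∥ 71 6f.
Inner hash: sum = 46+139+152+54+54+113+111 = 669; mod 256 = 157 → 9d.
Outer input = (K'⊕opad) ∥ inner = 44 e1 f2 5c 5c ∥ 9d.
Outer hash (tag): sum = 68+225+242+92+92+157 = 876; mod 256 = 108 → 6c.

6c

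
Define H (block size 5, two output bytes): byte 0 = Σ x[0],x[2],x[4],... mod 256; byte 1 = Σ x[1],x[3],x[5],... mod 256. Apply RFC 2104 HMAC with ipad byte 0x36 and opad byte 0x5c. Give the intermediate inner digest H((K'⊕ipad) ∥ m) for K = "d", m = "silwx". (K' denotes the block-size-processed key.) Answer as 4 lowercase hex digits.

Key "d" = 64 is 1 byte ≤ B = 5; zero-pad to 5 bytes: K' = 64 00 00 00 00.
K' ⊕ ipad = 52 36 36 36 36.
Inner input = 52 36 36 36 36 ∥ 73 69 6c 77 78.
Inner hash: even-index sum = 414 mod 256 = 158; odd-index sum = 451 mod 256 = 195 → 9e c3.

9ec3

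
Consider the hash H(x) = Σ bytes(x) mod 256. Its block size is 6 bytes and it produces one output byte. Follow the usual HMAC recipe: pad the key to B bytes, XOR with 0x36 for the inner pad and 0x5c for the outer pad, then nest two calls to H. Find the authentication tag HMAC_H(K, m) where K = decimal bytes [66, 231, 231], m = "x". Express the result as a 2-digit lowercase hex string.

Key decimal bytes [66, 231, 231] = 42 e7 e7 is 3 bytes ≤ B = 6; zero-pad to 6 bytes: K' = 42 e7 e7 00 00 00.
K' ⊕ ipad = 74 d1 d1 36 36 36.  K' ⊕ opad = 1e bb bb 5c 5c 5c.
Inner input = (K'⊕ipad) ∥ m = 74 d1 d1 36 36 36 ∥ 78.
Inner hash: sum = 116+209+209+54+54+54+120 = 816; mod 256 = 48 → 30.
Outer input = (K'⊕opad) ∥ inner = 1e bb bb 5c 5c 5c ∥ 30.
Outer hash (tag): sum = 30+187+187+92+92+92+48 = 728; mod 256 = 216 → d8.

d8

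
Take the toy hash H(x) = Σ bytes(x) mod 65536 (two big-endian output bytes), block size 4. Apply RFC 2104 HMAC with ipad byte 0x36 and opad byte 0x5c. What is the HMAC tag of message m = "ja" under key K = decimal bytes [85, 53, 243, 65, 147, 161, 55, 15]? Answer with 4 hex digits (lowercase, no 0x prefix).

Key decimal bytes [85, 53, 243, 65, 147, 161, 55, 15] = 55 35 f3 41 93 a1 37 0f is 8 bytes > B = 4, so hash it first: H(key) = 03 38, then zero-pad to 4 bytes: K' = 03 38 00 00.
K' ⊕ ipad = 35 0e 36 36.  K' ⊕ opad = 5f 64 5c 5c.
Inner input = (K'⊕ipad) ∥ m = 35 0e 36 36 ∥ 6a 61.
Inner hash: sum = 53+14+54+54+106+97 = 378 → 01 7a.
Outer input = (K'⊕opad) ∥ inner = 5f 64 5c 5c ∥ 01 7a.
Outer hash (tag): sum = 95+100+92+92+1+122 = 502 → 01 f6.

01f6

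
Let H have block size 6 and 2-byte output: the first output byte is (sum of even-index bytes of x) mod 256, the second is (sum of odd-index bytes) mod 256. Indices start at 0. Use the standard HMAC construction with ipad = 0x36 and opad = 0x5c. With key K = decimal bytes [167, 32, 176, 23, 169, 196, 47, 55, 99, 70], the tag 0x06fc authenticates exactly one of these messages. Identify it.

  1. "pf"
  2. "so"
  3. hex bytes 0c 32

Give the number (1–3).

1

Key decimal bytes [167, 32, 176, 23, 169, 196, 47, 55, 99, 70] = a7 20 b0 17 a9 c4 2f 37 63 46 is 10 bytes > B = 6, so hash it first: H(key) = 92 78, then zero-pad to 6 bytes: K' = 92 78 00 00 00 00.
K' ⊕ ipad = a4 4e 36 36 36 36; K' ⊕ opad = ce 24 5c 5c 5c 5c.
m1: inner = H(a4 4e 36 36 36 36 70 66) = 80 20; tag = H(ce 24 5c 5c 5c 5c 80 20) = 06fc ← matches
m2: inner = H(a4 4e 36 36 36 36 73 6f) = 83 29; tag = H(ce 24 5c 5c 5c 5c 83 29) = 0905
m3: inner = H(a4 4e 36 36 36 36 0c 32) = 1c ec; tag = H(ce 24 5c 5c 5c 5c 1c ec) = a2c8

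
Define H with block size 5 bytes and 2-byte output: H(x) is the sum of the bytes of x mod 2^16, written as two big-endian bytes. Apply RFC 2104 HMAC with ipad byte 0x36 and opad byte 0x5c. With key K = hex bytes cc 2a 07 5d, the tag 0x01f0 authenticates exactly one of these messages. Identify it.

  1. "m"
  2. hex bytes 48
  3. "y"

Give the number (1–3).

2

Key hex bytes cc 2a 07 5d is 4 bytes ≤ B = 5; zero-pad to 5 bytes: K' = cc 2a 07 5d 00.
K' ⊕ ipad = fa 1c 31 6b 36; K' ⊕ opad = 90 76 5b 01 5c.
m1: inner = H(fa 1c 31 6b 36 6d) = 02 55; tag = H(90 76 5b 01 5c 02 55) = 0215
m2: inner = H(fa 1c 31 6b 36 48) = 02 30; tag = H(90 76 5b 01 5c 02 30) = 01f0 ← matches
m3: inner = H(fa 1c 31 6b 36 79) = 02 61; tag = H(90 76 5b 01 5c 02 61) = 0221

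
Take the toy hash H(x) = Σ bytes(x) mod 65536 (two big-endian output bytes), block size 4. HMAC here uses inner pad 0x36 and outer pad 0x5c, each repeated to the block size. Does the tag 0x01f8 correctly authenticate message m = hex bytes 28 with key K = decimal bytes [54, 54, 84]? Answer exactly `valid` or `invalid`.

valid

Key decimal bytes [54, 54, 84] = 36 36 54 is 3 bytes ≤ B = 4; zero-pad to 4 bytes: K' = 36 36 54 00.
K' ⊕ ipad = 00 00 62 36; K' ⊕ opad = 6a 6a 08 5c.
Inner hash: sum = 0+0+98+54+40 = 192 → 00 c0.
Outer hash (recomputed tag): sum = 106+106+8+92+0+192 = 504 → 01 f8.
Recomputed tag = 01f8; claimed = 01f8 → match.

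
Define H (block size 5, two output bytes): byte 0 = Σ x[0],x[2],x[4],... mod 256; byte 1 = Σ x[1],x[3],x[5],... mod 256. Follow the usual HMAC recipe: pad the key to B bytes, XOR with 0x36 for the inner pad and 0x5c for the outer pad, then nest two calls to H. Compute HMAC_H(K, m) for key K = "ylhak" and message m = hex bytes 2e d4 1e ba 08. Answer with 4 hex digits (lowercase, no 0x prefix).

Key "ylhak" = 79 6c 68 61 6b is exactly B = 5 bytes: K' = 79 6c 68 61 6b.
K' ⊕ ipad = 4f 5a 5e 57 5d.  K' ⊕ opad = 25 30 34 3d 37.
Inner input = (K'⊕ipad) ∥ m = 4f 5a 5e 57 5d ∥ 2e d4 1e ba 08.
Inner hash: even-index sum = 664 mod 256 = 152; odd-index sum = 261 mod 256 = 5 → 98 05.
Outer input = (K'⊕opad) ∥ inner = 25 30 34 3d 37 ∥ 98 05.
Outer hash (tag): even-index sum = 149 mod 256 = 149; odd-index sum = 261 mod 256 = 5 → 95 05.

9505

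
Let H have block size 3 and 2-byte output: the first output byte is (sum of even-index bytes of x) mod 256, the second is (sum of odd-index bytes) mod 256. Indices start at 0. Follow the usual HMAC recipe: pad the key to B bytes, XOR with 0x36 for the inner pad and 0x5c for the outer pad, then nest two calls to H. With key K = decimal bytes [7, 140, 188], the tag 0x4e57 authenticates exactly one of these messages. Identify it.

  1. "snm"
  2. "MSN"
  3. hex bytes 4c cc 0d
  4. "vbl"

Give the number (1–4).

3

Key decimal bytes [7, 140, 188] = 07 8c bc is exactly B = 3 bytes: K' = 07 8c bc.
K' ⊕ ipad = 31 ba 8a; K' ⊕ opad = 5b d0 e0.
m1: inner = H(31 ba 8a 73 6e 6d) = 29 9a; tag = H(5b d0 e0 29 9a) = d5f9
m2: inner = H(31 ba 8a 4d 53 4e) = 0e 55; tag = H(5b d0 e0 0e 55) = 90de
m3: inner = H(31 ba 8a 4c cc 0d) = 87 13; tag = H(5b d0 e0 87 13) = 4e57 ← matches
m4: inner = H(31 ba 8a 76 62 6c) = 1d 9c; tag = H(5b d0 e0 1d 9c) = d7ed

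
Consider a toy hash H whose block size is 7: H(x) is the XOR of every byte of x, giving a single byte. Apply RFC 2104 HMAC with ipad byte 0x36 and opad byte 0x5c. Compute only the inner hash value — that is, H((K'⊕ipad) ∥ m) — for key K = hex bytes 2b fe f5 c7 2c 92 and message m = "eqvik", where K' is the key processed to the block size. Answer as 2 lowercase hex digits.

Key hex bytes 2b fe f5 c7 2c 92 is 6 bytes ≤ B = 7; zero-pad to 7 bytes: K' = 2b fe f5 c7 2c 92 00.
K' ⊕ ipad = 1d c8 c3 f1 1a a4 36.
Inner input = 1d c8 c3 f1 1a a4 36 ∥ 65 71 76 69 6b.
Inner hash: XOR 1d⊕c8⊕c3⊕f1⊕1a⊕a4⊕36⊕65⊕71⊕76⊕69⊕6b = 0f.

0f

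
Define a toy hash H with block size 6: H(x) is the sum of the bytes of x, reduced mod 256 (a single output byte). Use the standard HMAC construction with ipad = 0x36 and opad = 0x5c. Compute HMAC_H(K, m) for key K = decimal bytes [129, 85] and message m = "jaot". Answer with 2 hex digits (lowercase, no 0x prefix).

f6

Key decimal bytes [129, 85] = 81 55 is 2 bytes ≤ B = 6; zero-pad to 6 bytes: K' = 81 55 00 00 00 00.
K' ⊕ ipad = b7 63 36 36 36 36.  K' ⊕ opad = dd 09 5c 5c 5c 5c.
Inner input = (K'⊕ipad) ∥ m = b7 63 36 36 36 36 ∥ 6a 61 6f 74.
Inner hash: sum = 183+99+54+54+54+54+106+97+111+116 = 928; mod 256 = 160 → a0.
Outer input = (K'⊕opad) ∥ inner = dd 09 5c 5c 5c 5c ∥ a0.
Outer hash (tag): sum = 221+9+92+92+92+92+160 = 758; mod 256 = 246 → f6.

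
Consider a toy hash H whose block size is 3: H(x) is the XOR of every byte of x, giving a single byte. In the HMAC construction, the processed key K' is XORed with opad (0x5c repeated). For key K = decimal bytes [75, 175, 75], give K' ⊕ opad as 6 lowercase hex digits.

Key decimal bytes [75, 175, 75] = 4b af 4b is exactly B = 3 bytes: K' = 4b af 4b.
XOR each byte with 0x5c: 4b⊕5c=17, af⊕5c=f3, 4b⊕5c=17.

17f317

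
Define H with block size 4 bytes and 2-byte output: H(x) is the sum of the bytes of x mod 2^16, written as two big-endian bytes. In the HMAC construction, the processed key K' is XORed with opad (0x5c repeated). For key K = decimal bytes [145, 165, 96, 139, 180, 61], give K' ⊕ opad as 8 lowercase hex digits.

5f4e5c5c

Key decimal bytes [145, 165, 96, 139, 180, 61] = 91 a5 60 8b b4 3d is 6 bytes > B = 4, so hash it first: H(key) = 03 12, then zero-pad to 4 bytes: K' = 03 12 00 00.
XOR each byte with 0x5c: 03⊕5c=5f, 12⊕5c=4e, 00⊕5c=5c, 00⊕5c=5c.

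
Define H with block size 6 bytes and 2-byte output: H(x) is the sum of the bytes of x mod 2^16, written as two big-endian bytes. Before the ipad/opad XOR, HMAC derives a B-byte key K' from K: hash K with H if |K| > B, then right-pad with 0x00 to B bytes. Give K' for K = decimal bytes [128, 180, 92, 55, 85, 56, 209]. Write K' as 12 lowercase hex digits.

032500000000

|K| = 7 > B = 6, so first hash the key.
H(K): sum = 128+180+92+55+85+56+209 = 805 → 03 25.
Zero-pad H(K) = 03 25 to 6 bytes: K' = 03 25 00 00 00 00.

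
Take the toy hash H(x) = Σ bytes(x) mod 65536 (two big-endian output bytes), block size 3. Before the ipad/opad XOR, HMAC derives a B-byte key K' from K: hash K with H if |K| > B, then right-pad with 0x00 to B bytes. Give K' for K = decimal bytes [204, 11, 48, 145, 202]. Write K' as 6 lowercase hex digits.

|K| = 5 > B = 3, so first hash the key.
H(K): sum = 204+11+48+145+202 = 610 → 02 62.
Zero-pad H(K) = 02 62 to 3 bytes: K' = 02 62 00.

026200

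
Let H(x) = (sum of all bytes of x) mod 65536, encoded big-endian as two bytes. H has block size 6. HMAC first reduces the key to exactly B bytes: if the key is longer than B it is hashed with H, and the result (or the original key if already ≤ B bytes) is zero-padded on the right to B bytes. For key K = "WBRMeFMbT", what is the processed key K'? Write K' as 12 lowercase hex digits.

02e600000000

|K| = 9 > B = 6, so first hash the key.
H(K): sum = 87+66+82+77+101+70+77+98+84 = 742 → 02 e6.
Zero-pad H(K) = 02 e6 to 6 bytes: K' = 02 e6 00 00 00 00.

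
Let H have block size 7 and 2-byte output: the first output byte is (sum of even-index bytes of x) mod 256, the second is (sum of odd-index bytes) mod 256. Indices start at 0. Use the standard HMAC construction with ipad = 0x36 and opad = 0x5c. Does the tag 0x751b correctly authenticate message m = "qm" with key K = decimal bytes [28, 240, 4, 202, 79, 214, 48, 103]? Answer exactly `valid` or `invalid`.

Key decimal bytes [28, 240, 4, 202, 79, 214, 48, 103] = 1c f0 04 ca 4f d6 30 67 is 8 bytes > B = 7, so hash it first: H(key) = 9f f7, then zero-pad to 7 bytes: K' = 9f f7 00 00 00 00 00.
K' ⊕ ipad = a9 c1 36 36 36 36 36; K' ⊕ opad = c3 ab 5c 5c 5c 5c 5c.
Inner hash: even-index sum = 440 mod 256 = 184; odd-index sum = 414 mod 256 = 158 → b8 9e.
Outer hash (recomputed tag): even-index sum = 629 mod 256 = 117; odd-index sum = 539 mod 256 = 27 → 75 1b.
Recomputed tag = 751b; claimed = 751b → match.

valid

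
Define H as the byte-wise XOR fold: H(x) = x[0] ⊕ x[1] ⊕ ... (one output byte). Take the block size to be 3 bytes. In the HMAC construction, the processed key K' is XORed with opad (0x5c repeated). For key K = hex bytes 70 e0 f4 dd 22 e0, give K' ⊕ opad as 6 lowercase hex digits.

Key hex bytes 70 e0 f4 dd 22 e0 is 6 bytes > B = 3, so hash it first: H(key) = 7b, then zero-pad to 3 bytes: K' = 7b 00 00.
XOR each byte with 0x5c: 7b⊕5c=27, 00⊕5c=5c, 00⊕5c=5c.

275c5c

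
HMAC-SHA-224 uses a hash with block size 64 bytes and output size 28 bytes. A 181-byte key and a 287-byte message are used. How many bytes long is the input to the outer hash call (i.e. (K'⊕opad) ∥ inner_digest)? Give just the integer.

Key is 181 > 64 bytes, so it is hashed to 28 bytes then zero-padded to 64: |K'| = 64.
Outer input = (K'⊕opad) ∥ H(inner) → 64 + 28 = 92 bytes.

92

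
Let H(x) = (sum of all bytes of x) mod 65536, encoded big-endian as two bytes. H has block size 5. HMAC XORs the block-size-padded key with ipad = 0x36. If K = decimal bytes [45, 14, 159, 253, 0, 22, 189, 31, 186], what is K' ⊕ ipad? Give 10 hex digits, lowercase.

Key decimal bytes [45, 14, 159, 253, 0, 22, 189, 31, 186] = 2d 0e 9f fd 00 16 bd 1f ba is 9 bytes > B = 5, so hash it first: H(key) = 03 83, then zero-pad to 5 bytes: K' = 03 83 00 00 00.
XOR each byte with 0x36: 03⊕36=35, 83⊕36=b5, 00⊕36=36, 00⊕36=36, 00⊕36=36.

35b5363636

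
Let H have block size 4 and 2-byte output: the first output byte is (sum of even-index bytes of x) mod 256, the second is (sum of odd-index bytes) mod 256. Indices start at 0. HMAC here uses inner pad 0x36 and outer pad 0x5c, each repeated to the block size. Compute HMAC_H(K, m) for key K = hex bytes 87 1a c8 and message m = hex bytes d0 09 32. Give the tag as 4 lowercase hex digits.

200d

Key hex bytes 87 1a c8 is 3 bytes ≤ B = 4; zero-pad to 4 bytes: K' = 87 1a c8 00.
K' ⊕ ipad = b1 2c fe 36.  K' ⊕ opad = db 46 94 5c.
Inner input = (K'⊕ipad) ∥ m = b1 2c fe 36 ∥ d0 09 32.
Inner hash: even-index sum = 689 mod 256 = 177; odd-index sum = 107 mod 256 = 107 → b1 6b.
Outer input = (K'⊕opad) ∥ inner = db 46 94 5c ∥ b1 6b.
Outer hash (tag): even-index sum = 544 mod 256 = 32; odd-index sum = 269 mod 256 = 13 → 20 0d.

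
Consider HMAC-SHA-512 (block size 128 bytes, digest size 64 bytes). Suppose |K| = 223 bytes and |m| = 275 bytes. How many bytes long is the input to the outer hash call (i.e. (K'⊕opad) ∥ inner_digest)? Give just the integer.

192

Key is 223 > 128 bytes, so it is hashed to 64 bytes then zero-padded to 128: |K'| = 128.
Outer input = (K'⊕opad) ∥ H(inner) → 128 + 64 = 192 bytes.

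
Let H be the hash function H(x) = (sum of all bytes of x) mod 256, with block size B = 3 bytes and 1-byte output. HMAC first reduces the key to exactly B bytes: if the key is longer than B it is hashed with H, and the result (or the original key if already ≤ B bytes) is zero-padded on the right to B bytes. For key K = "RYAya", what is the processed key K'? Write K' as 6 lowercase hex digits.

c60000

|K| = 5 > B = 3, so first hash the key.
H(K): sum = 82+89+65+121+97 = 454; mod 256 = 198 → c6.
Zero-pad H(K) = c6 to 3 bytes: K' = c6 00 00.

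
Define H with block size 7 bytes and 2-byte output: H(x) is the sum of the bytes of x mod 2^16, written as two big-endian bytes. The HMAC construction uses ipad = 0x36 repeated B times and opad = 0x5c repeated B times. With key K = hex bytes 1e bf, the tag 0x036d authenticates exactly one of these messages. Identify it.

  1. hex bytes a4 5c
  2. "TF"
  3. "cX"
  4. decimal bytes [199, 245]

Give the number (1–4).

Key hex bytes 1e bf is 2 bytes ≤ B = 7; zero-pad to 7 bytes: K' = 1e bf 00 00 00 00 00.
K' ⊕ ipad = 28 89 36 36 36 36 36; K' ⊕ opad = 42 e3 5c 5c 5c 5c 5c.
m1: inner = H(28 89 36 36 36 36 36 a4 5c) = 02 bf; tag = H(42 e3 5c 5c 5c 5c 5c 02 bf) = 03b2
m2: inner = H(28 89 36 36 36 36 36 54 46) = 02 59; tag = H(42 e3 5c 5c 5c 5c 5c 02 59) = 034c
m3: inner = H(28 89 36 36 36 36 36 63 58) = 02 7a; tag = H(42 e3 5c 5c 5c 5c 5c 02 7a) = 036d ← matches
m4: inner = H(28 89 36 36 36 36 36 c7 f5) = 03 7b; tag = H(42 e3 5c 5c 5c 5c 5c 03 7b) = 036f

3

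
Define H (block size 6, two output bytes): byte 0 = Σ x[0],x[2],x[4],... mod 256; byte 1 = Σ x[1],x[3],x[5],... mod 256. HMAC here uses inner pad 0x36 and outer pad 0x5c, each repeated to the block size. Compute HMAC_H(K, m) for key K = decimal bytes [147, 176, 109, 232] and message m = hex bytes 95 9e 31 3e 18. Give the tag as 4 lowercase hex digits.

Key decimal bytes [147, 176, 109, 232] = 93 b0 6d e8 is 4 bytes ≤ B = 6; zero-pad to 6 bytes: K' = 93 b0 6d e8 00 00.
K' ⊕ ipad = a5 86 5b de 36 36.  K' ⊕ opad = cf ec 31 b4 5c 5c.
Inner input = (K'⊕ipad) ∥ m = a5 86 5b de 36 36 ∥ 95 9e 31 3e 18.
Inner hash: even-index sum = 532 mod 256 = 20; odd-index sum = 630 mod 256 = 118 → 14 76.
Outer input = (K'⊕opad) ∥ inner = cf ec 31 b4 5c 5c ∥ 14 76.
Outer hash (tag): even-index sum = 368 mod 256 = 112; odd-index sum = 626 mod 256 = 114 → 70 72.

7072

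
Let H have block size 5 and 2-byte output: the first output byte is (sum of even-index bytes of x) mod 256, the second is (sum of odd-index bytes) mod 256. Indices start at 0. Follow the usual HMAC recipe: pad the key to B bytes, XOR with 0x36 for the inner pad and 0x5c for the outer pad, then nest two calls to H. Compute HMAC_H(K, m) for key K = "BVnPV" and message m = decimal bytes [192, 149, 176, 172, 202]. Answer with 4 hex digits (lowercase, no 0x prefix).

Key "BVnPV" = 42 56 6e 50 56 is exactly B = 5 bytes: K' = 42 56 6e 50 56.
K' ⊕ ipad = 74 60 58 66 60.  K' ⊕ opad = 1e 0a 32 0c 0a.
Inner input = (K'⊕ipad) ∥ m = 74 60 58 66 60 ∥ c0 95 b0 ac ca.
Inner hash: even-index sum = 621 mod 256 = 109; odd-index sum = 768 mod 256 = 0 → 6d 00.
Outer input = (K'⊕opad) ∥ inner = 1e 0a 32 0c 0a ∥ 6d 00.
Outer hash (tag): even-index sum = 90 mod 256 = 90; odd-index sum = 131 mod 256 = 131 → 5a 83.

5a83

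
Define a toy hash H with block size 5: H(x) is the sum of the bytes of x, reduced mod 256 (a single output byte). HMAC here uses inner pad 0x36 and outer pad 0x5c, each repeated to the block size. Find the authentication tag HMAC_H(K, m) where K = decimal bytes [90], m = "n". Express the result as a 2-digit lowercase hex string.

28

Key decimal bytes [90] = 5a is 1 byte ≤ B = 5; zero-pad to 5 bytes: K' = 5a 00 00 00 00.
K' ⊕ ipad = 6c 36 36 36 36.  K' ⊕ opad = 06 5c 5c 5c 5c.
Inner input = (K'⊕ipad) ∥ m = 6c 36 36 36 36 ∥ 6e.
Inner hash: sum = 108+54+54+54+54+110 = 434; mod 256 = 178 → b2.
Outer input = (K'⊕opad) ∥ inner = 06 5c 5c 5c 5c ∥ b2.
Outer hash (tag): sum = 6+92+92+92+92+178 = 552; mod 256 = 40 → 28.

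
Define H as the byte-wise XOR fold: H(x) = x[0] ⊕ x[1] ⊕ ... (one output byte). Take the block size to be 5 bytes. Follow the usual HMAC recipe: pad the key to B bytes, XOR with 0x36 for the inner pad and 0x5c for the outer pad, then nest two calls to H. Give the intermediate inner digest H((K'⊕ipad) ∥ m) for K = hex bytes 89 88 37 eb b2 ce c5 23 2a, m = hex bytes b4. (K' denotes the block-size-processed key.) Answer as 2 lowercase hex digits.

Key hex bytes 89 88 37 eb b2 ce c5 23 2a is 9 bytes > B = 5, so hash it first: H(key) = 6d, then zero-pad to 5 bytes: K' = 6d 00 00 00 00.
K' ⊕ ipad = 5b 36 36 36 36.
Inner input = 5b 36 36 36 36 ∥ b4.
Inner hash: XOR 5b⊕36⊕36⊕36⊕36⊕b4 = ef.

ef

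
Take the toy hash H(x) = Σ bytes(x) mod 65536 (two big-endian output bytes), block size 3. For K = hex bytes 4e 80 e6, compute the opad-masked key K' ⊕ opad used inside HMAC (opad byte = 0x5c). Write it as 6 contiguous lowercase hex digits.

12dcba

Key hex bytes 4e 80 e6 is exactly B = 3 bytes: K' = 4e 80 e6.
XOR each byte with 0x5c: 4e⊕5c=12, 80⊕5c=dc, e6⊕5c=ba.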